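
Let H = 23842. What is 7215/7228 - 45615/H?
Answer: -6064815/6628076 ≈ -0.91502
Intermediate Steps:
7215/7228 - 45615/H = 7215/7228 - 45615/23842 = 7215*(1/7228) - 45615*1/23842 = 555/556 - 45615/23842 = -6064815/6628076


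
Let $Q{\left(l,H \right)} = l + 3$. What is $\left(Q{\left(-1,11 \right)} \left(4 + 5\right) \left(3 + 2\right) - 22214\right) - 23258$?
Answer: $-45382$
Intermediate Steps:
$Q{\left(l,H \right)} = 3 + l$
$\left(Q{\left(-1,11 \right)} \left(4 + 5\right) \left(3 + 2\right) - 22214\right) - 23258 = \left(\left(3 - 1\right) \left(4 + 5\right) \left(3 + 2\right) - 22214\right) - 23258 = \left(2 \cdot 9 \cdot 5 - 22214\right) - 23258 = \left(2 \cdot 45 - 22214\right) - 23258 = \left(90 - 22214\right) - 23258 = -22124 - 23258 = -45382$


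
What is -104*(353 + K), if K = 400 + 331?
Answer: -112736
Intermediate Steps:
K = 731
-104*(353 + K) = -104*(353 + 731) = -104*1084 = -112736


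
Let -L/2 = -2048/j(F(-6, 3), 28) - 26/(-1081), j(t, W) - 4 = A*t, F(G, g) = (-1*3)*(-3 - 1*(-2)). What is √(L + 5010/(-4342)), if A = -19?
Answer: I*√43538786539599/744809 ≈ 8.8592*I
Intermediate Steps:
F(G, g) = 3 (F(G, g) = -3*(-3 + 2) = -3*(-1) = 3)
j(t, W) = 4 - 19*t
L = -4430532/57293 (L = -2*(-2048/(4 - 19*3) - 26/(-1081)) = -2*(-2048/(4 - 57) - 26*(-1/1081)) = -2*(-2048/(-53) + 26/1081) = -2*(-2048*(-1/53) + 26/1081) = -2*(2048/53 + 26/1081) = -2*2215266/57293 = -4430532/57293 ≈ -77.331)
√(L + 5010/(-4342)) = √(-4430532/57293 + 5010/(-4342)) = √(-4430532/57293 + 5010*(-1/4342)) = √(-4430532/57293 - 15/13) = √(-58456311/744809) = I*√43538786539599/744809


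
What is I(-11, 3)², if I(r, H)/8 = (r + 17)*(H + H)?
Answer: 82944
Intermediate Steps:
I(r, H) = 16*H*(17 + r) (I(r, H) = 8*((r + 17)*(H + H)) = 8*((17 + r)*(2*H)) = 8*(2*H*(17 + r)) = 16*H*(17 + r))
I(-11, 3)² = (16*3*(17 - 11))² = (16*3*6)² = 288² = 82944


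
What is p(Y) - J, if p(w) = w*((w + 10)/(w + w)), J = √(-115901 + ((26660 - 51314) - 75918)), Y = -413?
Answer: -403/2 - I*√216473 ≈ -201.5 - 465.27*I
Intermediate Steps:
J = I*√216473 (J = √(-115901 + (-24654 - 75918)) = √(-115901 - 100572) = √(-216473) = I*√216473 ≈ 465.27*I)
p(w) = 5 + w/2 (p(w) = w*((10 + w)/((2*w))) = w*((10 + w)*(1/(2*w))) = w*((10 + w)/(2*w)) = 5 + w/2)
p(Y) - J = (5 + (½)*(-413)) - I*√216473 = (5 - 413/2) - I*√216473 = -403/2 - I*√216473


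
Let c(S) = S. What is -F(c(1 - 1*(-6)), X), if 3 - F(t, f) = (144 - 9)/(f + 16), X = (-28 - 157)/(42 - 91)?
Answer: 1236/323 ≈ 3.8266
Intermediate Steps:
X = 185/49 (X = -185/(-49) = -185*(-1/49) = 185/49 ≈ 3.7755)
F(t, f) = 3 - 135/(16 + f) (F(t, f) = 3 - (144 - 9)/(f + 16) = 3 - 135/(16 + f))
-F(c(1 - 1*(-6)), X) = -3*(-29 + 185/49)/(16 + 185/49) = -3*(-1236)/(969/49*49) = -3*49*(-1236)/(969*49) = -1*(-1236/323) = 1236/323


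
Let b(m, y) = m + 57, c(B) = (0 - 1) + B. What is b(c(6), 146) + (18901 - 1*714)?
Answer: 18249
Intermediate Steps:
c(B) = -1 + B
b(m, y) = 57 + m
b(c(6), 146) + (18901 - 1*714) = (57 + (-1 + 6)) + (18901 - 1*714) = (57 + 5) + (18901 - 714) = 62 + 18187 = 18249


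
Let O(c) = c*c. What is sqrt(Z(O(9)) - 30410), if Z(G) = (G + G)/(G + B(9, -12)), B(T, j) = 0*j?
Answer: 2*I*sqrt(7602) ≈ 174.38*I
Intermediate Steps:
B(T, j) = 0
O(c) = c**2
Z(G) = 2 (Z(G) = (G + G)/(G + 0) = (2*G)/G = 2)
sqrt(Z(O(9)) - 30410) = sqrt(2 - 30410) = sqrt(-30408) = 2*I*sqrt(7602)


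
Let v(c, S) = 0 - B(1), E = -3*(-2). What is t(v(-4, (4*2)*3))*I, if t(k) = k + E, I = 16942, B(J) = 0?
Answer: 101652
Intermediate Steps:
E = 6
v(c, S) = 0 (v(c, S) = 0 - 1*0 = 0 + 0 = 0)
t(k) = 6 + k (t(k) = k + 6 = 6 + k)
t(v(-4, (4*2)*3))*I = (6 + 0)*16942 = 6*16942 = 101652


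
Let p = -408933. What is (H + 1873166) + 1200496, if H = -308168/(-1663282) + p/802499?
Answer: 2051334357205422521/667391070859 ≈ 3.0737e+6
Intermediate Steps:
H = -216433193137/667391070859 (H = -308168/(-1663282) - 408933/802499 = -308168*(-1/1663282) - 408933*1/802499 = 154084/831641 - 408933/802499 = -216433193137/667391070859 ≈ -0.32430)
(H + 1873166) + 1200496 = (-216433193137/667391070859 + 1873166) + 1200496 = 1250134046203476457/667391070859 + 1200496 = 2051334357205422521/667391070859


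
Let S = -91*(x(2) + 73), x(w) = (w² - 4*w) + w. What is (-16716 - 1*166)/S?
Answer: 16882/6461 ≈ 2.6129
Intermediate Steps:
x(w) = w² - 3*w
S = -6461 (S = -91*(2*(-3 + 2) + 73) = -91*(2*(-1) + 73) = -91*(-2 + 73) = -91*71 = -6461)
(-16716 - 1*166)/S = (-16716 - 1*166)/(-6461) = (-16716 - 166)*(-1/6461) = -16882*(-1/6461) = 16882/6461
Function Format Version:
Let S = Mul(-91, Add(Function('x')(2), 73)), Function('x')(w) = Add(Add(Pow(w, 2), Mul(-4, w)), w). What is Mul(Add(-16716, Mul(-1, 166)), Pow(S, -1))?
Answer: Rational(16882, 6461) ≈ 2.6129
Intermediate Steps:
Function('x')(w) = Add(Pow(w, 2), Mul(-3, w))
S = -6461 (S = Mul(-91, Add(Mul(2, Add(-3, 2)), 73)) = Mul(-91, Add(Mul(2, -1), 73)) = Mul(-91, Add(-2, 73)) = Mul(-91, 71) = -6461)
Mul(Add(-16716, Mul(-1, 166)), Pow(S, -1)) = Mul(Add(-16716, Mul(-1, 166)), Pow(-6461, -1)) = Mul(Add(-16716, -166), Rational(-1, 6461)) = Mul(-16882, Rational(-1, 6461)) = Rational(16882, 6461)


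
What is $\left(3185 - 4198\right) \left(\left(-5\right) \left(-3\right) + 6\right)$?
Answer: $-21273$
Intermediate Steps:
$\left(3185 - 4198\right) \left(\left(-5\right) \left(-3\right) + 6\right) = - 1013 \left(15 + 6\right) = \left(-1013\right) 21 = -21273$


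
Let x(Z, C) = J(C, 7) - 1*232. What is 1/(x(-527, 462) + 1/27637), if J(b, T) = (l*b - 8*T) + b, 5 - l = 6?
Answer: -27637/7959455 ≈ -0.0034722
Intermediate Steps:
l = -1 (l = 5 - 1*6 = 5 - 6 = -1)
J(b, T) = -8*T (J(b, T) = (-b - 8*T) + b = -8*T)
x(Z, C) = -288 (x(Z, C) = -8*7 - 1*232 = -56 - 232 = -288)
1/(x(-527, 462) + 1/27637) = 1/(-288 + 1/27637) = 1/(-7959455/27637) = -27637/7959455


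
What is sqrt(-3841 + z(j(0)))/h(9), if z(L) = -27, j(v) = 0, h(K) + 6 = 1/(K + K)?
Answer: -36*I*sqrt(967)/107 ≈ -10.462*I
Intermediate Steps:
h(K) = -6 + 1/(2*K) (h(K) = -6 + 1/(K + K) = -6 + 1/(2*K))
sqrt(-3841 + z(j(0)))/h(9) = sqrt(-3841 - 27)/(-6 + (1/2)/9) = sqrt(-3868)/(-6 + (1/2)*(1/9)) = (2*I*sqrt(967))/(-6 + 1/18) = (2*I*sqrt(967))/(-107/18) = (2*I*sqrt(967))*(-18/107) = -36*I*sqrt(967)/107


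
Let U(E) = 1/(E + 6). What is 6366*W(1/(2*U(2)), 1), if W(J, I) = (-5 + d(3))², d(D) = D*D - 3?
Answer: 6366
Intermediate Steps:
d(D) = -3 + D² (d(D) = D² - 3 = -3 + D²)
U(E) = 1/(6 + E)
W(J, I) = 1 (W(J, I) = (-5 + (-3 + 3²))² = (-5 + (-3 + 9))² = (-5 + 6)² = 1² = 1)
6366*W(1/(2*U(2)), 1) = 6366*1 = 6366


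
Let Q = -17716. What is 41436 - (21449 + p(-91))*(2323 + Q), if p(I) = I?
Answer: 328805130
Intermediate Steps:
41436 - (21449 + p(-91))*(2323 + Q) = 41436 - (21449 - 91)*(2323 - 17716) = 41436 - 21358*(-15393) = 41436 - 1*(-328763694) = 41436 + 328763694 = 328805130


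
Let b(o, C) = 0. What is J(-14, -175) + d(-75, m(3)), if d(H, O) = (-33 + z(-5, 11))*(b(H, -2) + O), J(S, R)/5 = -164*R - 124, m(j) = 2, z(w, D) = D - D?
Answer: 142814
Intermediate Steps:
z(w, D) = 0
J(S, R) = -620 - 820*R (J(S, R) = 5*(-164*R - 124) = 5*(-124 - 164*R) = -620 - 820*R)
d(H, O) = -33*O (d(H, O) = (-33 + 0)*(0 + O) = -33*O)
J(-14, -175) + d(-75, m(3)) = (-620 - 820*(-175)) - 33*2 = (-620 + 143500) - 66 = 142880 - 66 = 142814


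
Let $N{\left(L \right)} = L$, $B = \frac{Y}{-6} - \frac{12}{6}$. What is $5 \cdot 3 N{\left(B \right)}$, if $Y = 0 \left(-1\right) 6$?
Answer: $-30$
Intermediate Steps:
$Y = 0$ ($Y = 0 \cdot 6 = 0$)
$B = -2$ ($B = \frac{0}{-6} - \frac{12}{6} = 0 \left(- \frac{1}{6}\right) - 2 = 0 - 2 = -2$)
$5 \cdot 3 N{\left(B \right)} = 5 \cdot 3 \left(-2\right) = 15 \left(-2\right) = -30$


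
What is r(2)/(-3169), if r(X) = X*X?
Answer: -4/3169 ≈ -0.0012622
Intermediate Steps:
r(X) = X²
r(2)/(-3169) = 2²/(-3169) = -1/3169*4 = -4/3169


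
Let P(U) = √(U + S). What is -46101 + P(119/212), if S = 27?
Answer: -46101 + √309679/106 ≈ -46096.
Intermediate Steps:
P(U) = √(27 + U) (P(U) = √(U + 27) = √(27 + U))
-46101 + P(119/212) = -46101 + √(27 + 119/212) = -46101 + √(5843/212) = -46101 + √309679/106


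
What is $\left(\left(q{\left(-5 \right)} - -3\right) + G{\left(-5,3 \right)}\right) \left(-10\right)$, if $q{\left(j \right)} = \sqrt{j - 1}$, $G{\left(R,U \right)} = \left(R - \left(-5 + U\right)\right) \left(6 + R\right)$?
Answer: $- 10 i \sqrt{6} \approx - 24.495 i$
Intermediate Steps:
$G{\left(R,U \right)} = \left(6 + R\right) \left(5 + R - U\right)$ ($G{\left(R,U \right)} = \left(5 + R - U\right) \left(6 + R\right) = \left(6 + R\right) \left(5 + R - U\right)$)
$q{\left(j \right)} = \sqrt{-1 + j}$
$\left(\left(q{\left(-5 \right)} - -3\right) + G{\left(-5,3 \right)}\right) \left(-10\right) = \left(\left(\sqrt{-1 - 5} - -3\right) + \left(30 + \left(-5\right)^{2} - 18 + 11 \left(-5\right) - \left(-5\right) 3\right)\right) \left(-10\right) = \left(\left(\sqrt{-6} + 3\right) + \left(30 + 25 - 18 - 55 + 15\right)\right) \left(-10\right) = \left(\left(i \sqrt{6} + 3\right) - 3\right) \left(-10\right) = \left(\left(3 + i \sqrt{6}\right) - 3\right) \left(-10\right) = i \sqrt{6} \left(-10\right) = - 10 i \sqrt{6}$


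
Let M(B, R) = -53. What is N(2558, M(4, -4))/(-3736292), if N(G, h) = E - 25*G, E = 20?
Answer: 31965/1868146 ≈ 0.017111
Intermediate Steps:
N(G, h) = 20 - 25*G
N(2558, M(4, -4))/(-3736292) = (20 - 25*2558)/(-3736292) = (20 - 63950)*(-1/3736292) = -63930*(-1/3736292) = 31965/1868146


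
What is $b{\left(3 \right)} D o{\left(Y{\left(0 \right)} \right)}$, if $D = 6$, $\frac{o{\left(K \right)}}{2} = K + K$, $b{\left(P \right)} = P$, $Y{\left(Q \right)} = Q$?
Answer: $0$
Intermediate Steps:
$o{\left(K \right)} = 4 K$ ($o{\left(K \right)} = 2 \left(K + K\right) = 2 \cdot 2 K = 4 K$)
$b{\left(3 \right)} D o{\left(Y{\left(0 \right)} \right)} = 3 \cdot 6 \cdot 4 \cdot 0 = 3 \cdot 6 \cdot 0 = 3 \cdot 0 = 0$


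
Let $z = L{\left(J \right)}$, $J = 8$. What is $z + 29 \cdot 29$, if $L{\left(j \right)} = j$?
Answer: $849$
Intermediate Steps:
$z = 8$
$z + 29 \cdot 29 = 8 + 29 \cdot 29 = 8 + 841 = 849$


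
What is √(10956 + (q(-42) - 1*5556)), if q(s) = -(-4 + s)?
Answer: √5446 ≈ 73.797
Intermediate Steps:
q(s) = 4 - s
√(10956 + (q(-42) - 1*5556)) = √(10956 + ((4 - 1*(-42)) - 1*5556)) = √(10956 + ((4 + 42) - 5556)) = √(10956 + (46 - 5556)) = √(10956 - 5510) = √5446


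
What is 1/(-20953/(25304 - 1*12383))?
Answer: -12921/20953 ≈ -0.61667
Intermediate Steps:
1/(-20953/(25304 - 1*12383)) = 1/(-20953/(25304 - 12383)) = 1/(-20953/12921) = -12921/20953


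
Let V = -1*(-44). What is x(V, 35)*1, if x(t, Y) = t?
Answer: 44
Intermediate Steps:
V = 44
x(V, 35)*1 = 44*1 = 44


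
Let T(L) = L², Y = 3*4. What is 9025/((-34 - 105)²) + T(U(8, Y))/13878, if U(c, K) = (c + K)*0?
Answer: 9025/19321 ≈ 0.46711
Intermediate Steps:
Y = 12
U(c, K) = 0 (U(c, K) = (K + c)*0 = 0)
9025/((-34 - 105)²) + T(U(8, Y))/13878 = 9025/((-34 - 105)²) + 0²/13878 = 9025/((-139)²) + 0*(1/13878) = 9025/19321 + 0 = 9025/19321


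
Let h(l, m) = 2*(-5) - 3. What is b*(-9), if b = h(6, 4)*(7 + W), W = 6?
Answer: 1521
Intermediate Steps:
h(l, m) = -13 (h(l, m) = -10 - 3 = -13)
b = -169 (b = -13*(7 + 6) = -13*13 = -169)
b*(-9) = -169*(-9) = 1521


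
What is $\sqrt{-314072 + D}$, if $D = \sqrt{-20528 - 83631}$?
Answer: $\sqrt{-314072 + i \sqrt{104159}} \approx 0.288 + 560.42 i$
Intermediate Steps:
$D = i \sqrt{104159}$ ($D = \sqrt{-104159} = i \sqrt{104159} \approx 322.74 i$)
$\sqrt{-314072 + D} = \sqrt{-314072 + i \sqrt{104159}}$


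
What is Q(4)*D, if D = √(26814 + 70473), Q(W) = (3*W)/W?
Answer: 3*√97287 ≈ 935.73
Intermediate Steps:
Q(W) = 3
D = √97287 ≈ 311.91
Q(4)*D = 3*√97287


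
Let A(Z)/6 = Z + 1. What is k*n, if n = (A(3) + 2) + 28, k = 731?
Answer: 39474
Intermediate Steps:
A(Z) = 6 + 6*Z (A(Z) = 6*(Z + 1) = 6*(1 + Z) = 6 + 6*Z)
n = 54 (n = ((6 + 6*3) + 2) + 28 = ((6 + 18) + 2) + 28 = (24 + 2) + 28 = 26 + 28 = 54)
k*n = 731*54 = 39474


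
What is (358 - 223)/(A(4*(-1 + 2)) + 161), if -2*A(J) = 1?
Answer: 90/107 ≈ 0.84112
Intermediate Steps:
A(J) = -½ (A(J) = -½*1 = -½)
(358 - 223)/(A(4*(-1 + 2)) + 161) = (358 - 223)/(-½ + 161) = 135/(321/2) = 135*(2/321) = 90/107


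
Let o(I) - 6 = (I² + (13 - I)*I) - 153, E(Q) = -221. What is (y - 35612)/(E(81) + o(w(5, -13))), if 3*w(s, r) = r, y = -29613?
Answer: 195675/1273 ≈ 153.71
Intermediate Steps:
w(s, r) = r/3
o(I) = -147 + I² + I*(13 - I) (o(I) = 6 + ((I² + (13 - I)*I) - 153) = 6 + ((I² + I*(13 - I)) - 153) = 6 + (-153 + I² + I*(13 - I)) = -147 + I² + I*(13 - I))
(y - 35612)/(E(81) + o(w(5, -13))) = (-29613 - 35612)/(-221 + (-147 + 13*((⅓)*(-13)))) = -65225/(-221 + (-147 + 13*(-13/3))) = -65225/(-221 + (-147 - 169/3)) = -65225/(-221 - 610/3) = -65225/(-1273/3) = -65225*(-3/1273) = 195675/1273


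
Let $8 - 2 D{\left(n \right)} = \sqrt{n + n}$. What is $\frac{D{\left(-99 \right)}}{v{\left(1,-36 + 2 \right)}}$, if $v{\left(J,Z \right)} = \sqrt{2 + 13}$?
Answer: $\frac{\sqrt{15} \left(8 - 3 i \sqrt{22}\right)}{30} \approx 1.0328 - 1.8166 i$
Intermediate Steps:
$v{\left(J,Z \right)} = \sqrt{15}$
$D{\left(n \right)} = 4 - \frac{\sqrt{2} \sqrt{n}}{2}$ ($D{\left(n \right)} = 4 - \frac{\sqrt{n + n}}{2} = 4 - \frac{\sqrt{2 n}}{2} = 4 - \frac{\sqrt{2} \sqrt{n}}{2}$)
$\frac{D{\left(-99 \right)}}{v{\left(1,-36 + 2 \right)}} = \frac{4 - \frac{\sqrt{2} \sqrt{-99}}{2}}{\sqrt{15}} = \left(4 - \frac{\sqrt{2} \cdot 3 i \sqrt{11}}{2}\right) \frac{\sqrt{15}}{15} = \left(4 - \frac{3 i \sqrt{22}}{2}\right) \frac{\sqrt{15}}{15} = \frac{\sqrt{15} \left(4 - \frac{3 i \sqrt{22}}{2}\right)}{15}$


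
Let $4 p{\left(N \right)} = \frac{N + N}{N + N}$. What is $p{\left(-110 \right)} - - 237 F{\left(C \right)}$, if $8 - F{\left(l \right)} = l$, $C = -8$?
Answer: $\frac{15169}{4} \approx 3792.3$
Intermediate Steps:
$F{\left(l \right)} = 8 - l$
$p{\left(N \right)} = \frac{1}{4}$ ($p{\left(N \right)} = \frac{\left(N + N\right) \frac{1}{N + N}}{4} = \frac{2 N \frac{1}{2 N}}{4} = \frac{1}{4} \cdot 1 = \frac{1}{4}$)
$p{\left(-110 \right)} - - 237 F{\left(C \right)} = \frac{1}{4} - - 237 \left(8 - -8\right) = \frac{1}{4} - - 237 \left(8 + 8\right) = \frac{1}{4} - \left(-237\right) 16 = \frac{1}{4} - -3792 = \frac{1}{4} + 3792 = \frac{15169}{4}$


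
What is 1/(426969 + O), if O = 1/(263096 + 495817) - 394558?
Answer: 758913/24597129244 ≈ 3.0854e-5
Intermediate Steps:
O = -299435195453/758913 (O = 1/758913 - 394558 = -299435195453/758913 ≈ -3.9456e+5)
1/(426969 + O) = 1/(426969 - 299435195453/758913) = 1/(24597129244/758913) = 758913/24597129244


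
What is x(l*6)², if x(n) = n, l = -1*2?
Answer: 144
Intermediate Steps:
l = -2
x(l*6)² = (-2*6)² = (-12)² = 144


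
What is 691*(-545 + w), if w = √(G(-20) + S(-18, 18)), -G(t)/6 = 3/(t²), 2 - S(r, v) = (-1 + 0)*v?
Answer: -376595 + 691*√7982/20 ≈ -3.7351e+5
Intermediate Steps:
S(r, v) = 2 + v (S(r, v) = 2 - (-1 + 0)*v = 2 - (-1)*v = 2 + v)
G(t) = -18/t² (G(t) = -18/(t²) = -18/t²)
w = √7982/20 (w = √(-18/(-20)² + (2 + 18)) = √(-18*1/400 + 20) = √(-9/200 + 20) = √(3991/200) = √7982/20 ≈ 4.4671)
691*(-545 + w) = 691*(-545 + √7982/20) = -376595 + 691*√7982/20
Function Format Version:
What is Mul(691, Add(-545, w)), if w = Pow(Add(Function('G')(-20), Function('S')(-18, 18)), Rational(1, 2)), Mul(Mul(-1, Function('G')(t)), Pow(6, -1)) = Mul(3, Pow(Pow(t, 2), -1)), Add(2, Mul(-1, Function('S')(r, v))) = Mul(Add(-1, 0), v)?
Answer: Add(-376595, Mul(Rational(691, 20), Pow(7982, Rational(1, 2)))) ≈ -3.7351e+5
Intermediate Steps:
Function('S')(r, v) = Add(2, v) (Function('S')(r, v) = Add(2, Mul(-1, Mul(Add(-1, 0), v))) = Add(2, Mul(-1, Mul(-1, v))) = Add(2, v))
Function('G')(t) = Mul(-18, Pow(t, -2)) (Function('G')(t) = Mul(-6, Mul(3, Pow(Pow(t, 2), -1))) = Mul(-6, Mul(3, Pow(t, -2))) = Mul(-18, Pow(t, -2)))
w = Mul(Rational(1, 20), Pow(7982, Rational(1, 2))) (w = Pow(Add(Mul(-18, Pow(-20, -2)), Add(2, 18)), Rational(1, 2)) = Pow(Add(Mul(-18, Rational(1, 400)), 20), Rational(1, 2)) = Pow(Add(Rational(-9, 200), 20), Rational(1, 2)) = Pow(Rational(3991, 200), Rational(1, 2)) = Mul(Rational(1, 20), Pow(7982, Rational(1, 2))) ≈ 4.4671)
Mul(691, Add(-545, w)) = Mul(691, Add(-545, Mul(Rational(1, 20), Pow(7982, Rational(1, 2))))) = Add(-376595, Mul(Rational(691, 20), Pow(7982, Rational(1, 2))))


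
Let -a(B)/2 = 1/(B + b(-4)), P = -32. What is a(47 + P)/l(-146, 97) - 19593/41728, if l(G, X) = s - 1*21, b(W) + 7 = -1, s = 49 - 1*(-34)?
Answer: -4293409/9054976 ≈ -0.47415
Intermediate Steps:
s = 83 (s = 49 + 34 = 83)
b(W) = -8 (b(W) = -7 - 1 = -8)
l(G, X) = 62 (l(G, X) = 83 - 1*21 = 83 - 21 = 62)
a(B) = -2/(-8 + B) (a(B) = -2/(B - 8) = -2/(-8 + B))
a(47 + P)/l(-146, 97) - 19593/41728 = -2/(-8 + (47 - 32))/62 - 19593/41728 = -2/(-8 + 15)*(1/62) - 19593*1/41728 = -2/7*(1/62) - 19593/41728 = -2*1/7*(1/62) - 19593/41728 = -2/7*1/62 - 19593/41728 = -1/217 - 19593/41728 = -4293409/9054976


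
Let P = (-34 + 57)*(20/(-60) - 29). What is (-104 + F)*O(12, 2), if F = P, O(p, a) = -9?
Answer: 7008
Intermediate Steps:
P = -2024/3 (P = 23*(20*(-1/60) - 29) = 23*(-⅓ - 29) = 23*(-88/3) = -2024/3 ≈ -674.67)
F = -2024/3 ≈ -674.67
(-104 + F)*O(12, 2) = (-104 - 2024/3)*(-9) = -2336/3*(-9) = 7008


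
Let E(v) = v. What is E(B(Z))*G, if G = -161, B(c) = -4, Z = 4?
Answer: 644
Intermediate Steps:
E(B(Z))*G = -4*(-161) = 644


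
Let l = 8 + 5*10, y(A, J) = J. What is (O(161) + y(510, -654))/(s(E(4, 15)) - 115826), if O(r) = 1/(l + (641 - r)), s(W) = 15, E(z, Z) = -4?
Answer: 351851/62306318 ≈ 0.0056471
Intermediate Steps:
l = 58 (l = 8 + 50 = 58)
O(r) = 1/(699 - r) (O(r) = 1/(58 + (641 - r)) = 1/(699 - r))
(O(161) + y(510, -654))/(s(E(4, 15)) - 115826) = (1/(699 - 1*161) - 654)/(15 - 115826) = (1/(699 - 161) - 654)/(-115811) = (1/538 - 654)*(-1/115811) = -351851/538*(-1/115811) = 351851/62306318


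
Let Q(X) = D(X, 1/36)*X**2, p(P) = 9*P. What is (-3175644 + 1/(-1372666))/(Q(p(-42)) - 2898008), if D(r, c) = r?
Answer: 871819709381/15623179270912 ≈ 0.055803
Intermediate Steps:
Q(X) = X**3 (Q(X) = X*X**2 = X**3)
(-3175644 + 1/(-1372666))/(Q(p(-42)) - 2898008) = (-3175644 + 1/(-1372666))/((9*(-42))**3 - 2898008) = (-3175644 - 1/1372666)/((-378)**3 - 2898008) = -4359098546905/(1372666*(-54010152 - 2898008)) = -4359098546905/1372666/(-56908160) = -4359098546905/1372666*(-1/56908160) = 871819709381/15623179270912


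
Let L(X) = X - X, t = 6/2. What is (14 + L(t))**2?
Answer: 196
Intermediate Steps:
t = 3 (t = 6*(1/2) = 3)
L(X) = 0
(14 + L(t))**2 = (14 + 0)**2 = 14**2 = 196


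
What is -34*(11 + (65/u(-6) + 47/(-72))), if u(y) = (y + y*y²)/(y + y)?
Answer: -627725/1332 ≈ -471.27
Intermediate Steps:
u(y) = (y + y³)/(2*y) (u(y) = (y + y³)/((2*y)) = (y + y³)*(1/(2*y)) = (y + y³)/(2*y))
-34*(11 + (65/u(-6) + 47/(-72))) = -34*(11 + (65/(½ + (½)*(-6)²) + 47/(-72))) = -34*(11 + (65/(½ + (½)*36) + 47*(-1/72))) = -34*(11 + (65/(½ + 18) - 47/72)) = -34*(11 + (65/(37/2) - 47/72)) = -34*(11 + (65*(2/37) - 47/72)) = -34*(11 + (130/37 - 47/72)) = -34*(11 + 7621/2664) = -34*36925/2664 = -627725/1332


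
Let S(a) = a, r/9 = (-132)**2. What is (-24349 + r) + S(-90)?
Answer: 132377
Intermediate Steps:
r = 156816 (r = 9*(-132)**2 = 9*17424 = 156816)
(-24349 + r) + S(-90) = (-24349 + 156816) - 90 = 132467 - 90 = 132377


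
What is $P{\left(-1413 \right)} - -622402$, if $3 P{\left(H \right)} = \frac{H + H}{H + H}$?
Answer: $\frac{1867207}{3} \approx 6.224 \cdot 10^{5}$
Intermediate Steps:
$P{\left(H \right)} = \frac{1}{3}$ ($P{\left(H \right)} = \frac{\left(H + H\right) \frac{1}{H + H}}{3} = \frac{2 H \frac{1}{2 H}}{3} = \frac{1}{3} \cdot 1 = \frac{1}{3}$)
$P{\left(-1413 \right)} - -622402 = \frac{1}{3} - -622402 = \frac{1}{3} + 622402 = \frac{1867207}{3}$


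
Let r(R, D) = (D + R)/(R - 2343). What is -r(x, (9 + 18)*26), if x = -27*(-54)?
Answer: 144/59 ≈ 2.4407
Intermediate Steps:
x = 1458
r(R, D) = (D + R)/(-2343 + R)
-r(x, (9 + 18)*26) = -((9 + 18)*26 + 1458)/(-2343 + 1458) = -(27*26 + 1458)/(-885) = -(-1)*(702 + 1458)/885 = -(-1)*2160/885 = -1*(-144/59) = 144/59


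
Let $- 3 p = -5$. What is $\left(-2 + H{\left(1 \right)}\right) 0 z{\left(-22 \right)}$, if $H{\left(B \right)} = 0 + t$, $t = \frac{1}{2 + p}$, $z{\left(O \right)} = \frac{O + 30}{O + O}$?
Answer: $0$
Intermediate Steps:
$p = \frac{5}{3}$ ($p = \left(- \frac{1}{3}\right) \left(-5\right) = \frac{5}{3} \approx 1.6667$)
$z{\left(O \right)} = \frac{30 + O}{2 O}$
$t = \frac{3}{11}$ ($t = \frac{1}{2 + \frac{5}{3}} = \frac{1}{\frac{11}{3}} = \frac{3}{11} \approx 0.27273$)
$H{\left(B \right)} = \frac{3}{11}$ ($H{\left(B \right)} = 0 + \frac{3}{11} = \frac{3}{11}$)
$\left(-2 + H{\left(1 \right)}\right) 0 z{\left(-22 \right)} = \left(-2 + \frac{3}{11}\right) 0 \frac{30 - 22}{2 \left(-22\right)} = \left(- \frac{19}{11}\right) 0 \cdot \frac{1}{2} \left(- \frac{1}{22}\right) 8 = 0 \left(- \frac{2}{11}\right) = 0$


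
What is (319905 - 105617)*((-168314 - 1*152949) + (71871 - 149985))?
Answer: -85581698576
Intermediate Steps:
(319905 - 105617)*((-168314 - 1*152949) + (71871 - 149985)) = 214288*((-168314 - 152949) - 78114) = 214288*(-321263 - 78114) = 214288*(-399377) = -85581698576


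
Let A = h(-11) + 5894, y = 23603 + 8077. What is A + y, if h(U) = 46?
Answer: 37620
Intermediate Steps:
y = 31680
A = 5940 (A = 46 + 5894 = 5940)
A + y = 5940 + 31680 = 37620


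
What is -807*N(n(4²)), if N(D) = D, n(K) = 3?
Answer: -2421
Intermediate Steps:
-807*N(n(4²)) = -807*3 = -2421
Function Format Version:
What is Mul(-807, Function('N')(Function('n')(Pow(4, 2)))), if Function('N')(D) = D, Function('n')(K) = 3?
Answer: -2421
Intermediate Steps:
Mul(-807, Function('N')(Function('n')(Pow(4, 2)))) = Mul(-807, 3) = -2421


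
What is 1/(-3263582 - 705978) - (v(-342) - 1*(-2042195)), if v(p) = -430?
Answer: -8104908673401/3969560 ≈ -2.0418e+6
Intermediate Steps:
1/(-3263582 - 705978) - (v(-342) - 1*(-2042195)) = 1/(-3263582 - 705978) - (-430 - 1*(-2042195)) = 1/(-3969560) - (-430 + 2042195) = -1/3969560 - 1*2041765 = -1/3969560 - 2041765 = -8104908673401/3969560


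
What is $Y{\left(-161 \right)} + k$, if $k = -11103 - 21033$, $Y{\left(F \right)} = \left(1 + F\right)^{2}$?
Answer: $-6536$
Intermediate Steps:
$k = -32136$
$Y{\left(-161 \right)} + k = \left(1 - 161\right)^{2} - 32136 = \left(-160\right)^{2} - 32136 = 25600 - 32136 = -6536$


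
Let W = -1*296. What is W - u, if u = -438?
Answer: 142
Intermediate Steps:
W = -296
W - u = -296 - 1*(-438) = -296 + 438 = 142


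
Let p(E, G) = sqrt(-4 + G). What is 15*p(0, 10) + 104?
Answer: 104 + 15*sqrt(6) ≈ 140.74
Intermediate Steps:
15*p(0, 10) + 104 = 15*sqrt(-4 + 10) + 104 = 15*sqrt(6) + 104 = 104 + 15*sqrt(6)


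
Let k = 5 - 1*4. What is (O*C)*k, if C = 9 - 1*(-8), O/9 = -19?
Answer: -2907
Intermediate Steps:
O = -171 (O = 9*(-19) = -171)
k = 1 (k = 5 - 4 = 1)
C = 17 (C = 9 + 8 = 17)
(O*C)*k = -171*17*1 = -2907*1 = -2907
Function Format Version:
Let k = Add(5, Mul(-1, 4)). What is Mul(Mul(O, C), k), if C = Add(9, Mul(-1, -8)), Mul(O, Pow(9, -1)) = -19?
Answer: -2907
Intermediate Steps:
O = -171 (O = Mul(9, -19) = -171)
k = 1 (k = Add(5, -4) = 1)
C = 17 (C = Add(9, 8) = 17)
Mul(Mul(O, C), k) = Mul(Mul(-171, 17), 1) = Mul(-2907, 1) = -2907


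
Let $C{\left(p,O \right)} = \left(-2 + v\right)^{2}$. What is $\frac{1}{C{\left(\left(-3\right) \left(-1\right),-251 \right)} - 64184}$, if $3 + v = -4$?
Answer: $- \frac{1}{64103} \approx -1.56 \cdot 10^{-5}$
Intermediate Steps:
$v = -7$ ($v = -3 - 4 = -7$)
$C{\left(p,O \right)} = 81$ ($C{\left(p,O \right)} = \left(-2 - 7\right)^{2} = \left(-9\right)^{2} = 81$)
$\frac{1}{C{\left(\left(-3\right) \left(-1\right),-251 \right)} - 64184} = \frac{1}{81 - 64184} = \frac{1}{-64103} = - \frac{1}{64103}$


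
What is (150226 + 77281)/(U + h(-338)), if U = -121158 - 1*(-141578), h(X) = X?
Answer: 227507/20082 ≈ 11.329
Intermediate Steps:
U = 20420 (U = -121158 + 141578 = 20420)
(150226 + 77281)/(U + h(-338)) = (150226 + 77281)/(20420 - 338) = 227507/20082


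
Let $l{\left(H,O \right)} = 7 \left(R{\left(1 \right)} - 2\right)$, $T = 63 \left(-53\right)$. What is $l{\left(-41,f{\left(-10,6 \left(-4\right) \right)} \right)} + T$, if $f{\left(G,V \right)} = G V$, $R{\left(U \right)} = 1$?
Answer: $-3346$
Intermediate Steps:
$T = -3339$
$l{\left(H,O \right)} = -7$ ($l{\left(H,O \right)} = 7 \left(1 - 2\right) = 7 \left(-1\right) = -7$)
$l{\left(-41,f{\left(-10,6 \left(-4\right) \right)} \right)} + T = -7 - 3339 = -3346$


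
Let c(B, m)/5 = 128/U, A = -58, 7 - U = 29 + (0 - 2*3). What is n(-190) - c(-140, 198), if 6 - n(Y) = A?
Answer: 104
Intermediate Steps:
U = -16 (U = 7 - (29 + (0 - 2*3)) = 7 - (29 + (0 - 6)) = 7 - (29 - 6) = 7 - 1*23 = 7 - 23 = -16)
n(Y) = 64 (n(Y) = 6 - 1*(-58) = 6 + 58 = 64)
c(B, m) = -40 (c(B, m) = 5*(128/(-16)) = 5*(128*(-1/16)) = 5*(-8) = -40)
n(-190) - c(-140, 198) = 64 - 1*(-40) = 64 + 40 = 104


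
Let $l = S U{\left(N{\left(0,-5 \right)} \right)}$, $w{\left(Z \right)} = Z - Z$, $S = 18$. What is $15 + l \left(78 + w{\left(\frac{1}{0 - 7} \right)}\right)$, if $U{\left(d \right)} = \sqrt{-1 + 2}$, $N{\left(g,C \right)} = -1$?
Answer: $1419$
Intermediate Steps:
$U{\left(d \right)} = 1$ ($U{\left(d \right)} = \sqrt{1} = 1$)
$w{\left(Z \right)} = 0$
$l = 18$ ($l = 18 \cdot 1 = 18$)
$15 + l \left(78 + w{\left(\frac{1}{0 - 7} \right)}\right) = 15 + 18 \left(78 + 0\right) = 15 + 18 \cdot 78 = 15 + 1404 = 1419$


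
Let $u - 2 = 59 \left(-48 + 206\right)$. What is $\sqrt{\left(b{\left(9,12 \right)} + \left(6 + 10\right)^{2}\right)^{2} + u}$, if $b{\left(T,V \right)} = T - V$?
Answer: $\sqrt{73333} \approx 270.8$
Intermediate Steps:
$u = 9324$ ($u = 2 + 59 \left(-48 + 206\right) = 2 + 59 \cdot 158 = 2 + 9322 = 9324$)
$\sqrt{\left(b{\left(9,12 \right)} + \left(6 + 10\right)^{2}\right)^{2} + u} = \sqrt{\left(\left(9 - 12\right) + \left(6 + 10\right)^{2}\right)^{2} + 9324} = \sqrt{\left(\left(9 - 12\right) + 16^{2}\right)^{2} + 9324} = \sqrt{\left(-3 + 256\right)^{2} + 9324} = \sqrt{253^{2} + 9324} = \sqrt{64009 + 9324} = \sqrt{73333}$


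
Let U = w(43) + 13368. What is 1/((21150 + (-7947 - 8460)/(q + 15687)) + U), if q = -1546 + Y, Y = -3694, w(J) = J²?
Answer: 10447/379909642 ≈ 2.7499e-5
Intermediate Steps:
q = -5240 (q = -1546 - 3694 = -5240)
U = 15217 (U = 43² + 13368 = 1849 + 13368 = 15217)
1/((21150 + (-7947 - 8460)/(q + 15687)) + U) = 1/((21150 + (-7947 - 8460)/(-5240 + 15687)) + 15217) = 1/((21150 - 16407/10447) + 15217) = 1/(220937643/10447 + 15217) = 1/(379909642/10447) = 10447/379909642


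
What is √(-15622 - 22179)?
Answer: I*√37801 ≈ 194.42*I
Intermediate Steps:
√(-15622 - 22179) = √(-37801) = I*√37801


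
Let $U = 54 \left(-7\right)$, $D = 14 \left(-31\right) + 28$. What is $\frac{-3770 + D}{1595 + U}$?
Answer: $- \frac{4176}{1217} \approx -3.4314$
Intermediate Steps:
$D = -406$ ($D = -434 + 28 = -406$)
$U = -378$
$\frac{-3770 + D}{1595 + U} = \frac{-3770 - 406}{1595 - 378} = - \frac{4176}{1217}$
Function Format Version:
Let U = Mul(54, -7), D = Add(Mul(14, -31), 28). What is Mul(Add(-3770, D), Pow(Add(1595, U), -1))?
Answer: Rational(-4176, 1217) ≈ -3.4314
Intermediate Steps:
D = -406 (D = Add(-434, 28) = -406)
U = -378
Mul(Add(-3770, D), Pow(Add(1595, U), -1)) = Mul(Add(-3770, -406), Pow(Add(1595, -378), -1)) = Mul(-4176, Pow(1217, -1)) = Mul(-4176, Rational(1, 1217)) = Rational(-4176, 1217)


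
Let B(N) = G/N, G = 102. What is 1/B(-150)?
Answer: -25/17 ≈ -1.4706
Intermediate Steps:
B(N) = 102/N
1/B(-150) = 1/(102/(-150)) = 1/(102*(-1/150)) = 1/(-17/25) = -25/17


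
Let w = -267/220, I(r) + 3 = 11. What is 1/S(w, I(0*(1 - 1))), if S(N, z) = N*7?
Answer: -220/1869 ≈ -0.11771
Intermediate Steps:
I(r) = 8 (I(r) = -3 + 11 = 8)
w = -267/220 (w = -267*1/220 = -267/220 ≈ -1.2136)
S(N, z) = 7*N
1/S(w, I(0*(1 - 1))) = 1/(7*(-267/220)) = 1/(-1869/220) = -220/1869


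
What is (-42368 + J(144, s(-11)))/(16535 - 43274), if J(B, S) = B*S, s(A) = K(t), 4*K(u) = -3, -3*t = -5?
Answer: 42476/26739 ≈ 1.5885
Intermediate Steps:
t = 5/3 (t = -1/3*(-5) = 5/3 ≈ 1.6667)
K(u) = -3/4 (K(u) = (1/4)*(-3) = -3/4)
s(A) = -3/4
(-42368 + J(144, s(-11)))/(16535 - 43274) = (-42368 + 144*(-3/4))/(16535 - 43274) = (-42368 - 108)/(-26739) = -42476*(-1/26739) = 42476/26739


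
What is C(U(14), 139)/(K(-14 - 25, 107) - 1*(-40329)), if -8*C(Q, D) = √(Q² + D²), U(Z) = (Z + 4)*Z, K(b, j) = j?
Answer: -5*√3313/323488 ≈ -0.00088966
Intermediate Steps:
U(Z) = Z*(4 + Z) (U(Z) = (4 + Z)*Z = Z*(4 + Z))
C(Q, D) = -√(D² + Q²)/8 (C(Q, D) = -√(Q² + D²)/8 = -√(D² + Q²)/8)
C(U(14), 139)/(K(-14 - 25, 107) - 1*(-40329)) = (-√(139² + (14*(4 + 14))²)/8)/(107 - 1*(-40329)) = (-√(19321 + (14*18)²)/8)/(107 + 40329) = -√(19321 + 252²)/8/40436 = -√(19321 + 63504)/8*(1/40436) = -5*√3313/8*(1/40436) = -5*√3313/323488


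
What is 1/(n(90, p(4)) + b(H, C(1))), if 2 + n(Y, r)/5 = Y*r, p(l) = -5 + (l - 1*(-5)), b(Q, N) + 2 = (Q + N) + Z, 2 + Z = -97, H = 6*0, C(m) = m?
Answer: 1/1690 ≈ 0.00059172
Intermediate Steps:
H = 0
Z = -99 (Z = -2 - 97 = -99)
b(Q, N) = -101 + N + Q (b(Q, N) = -2 + ((Q + N) - 99) = -2 + ((N + Q) - 99) = -2 + (-99 + N + Q) = -101 + N + Q)
p(l) = l (p(l) = -5 + (l + 5) = -5 + (5 + l) = l)
n(Y, r) = -10 + 5*Y*r (n(Y, r) = -10 + 5*(Y*r) = -10 + 5*Y*r)
1/(n(90, p(4)) + b(H, C(1))) = 1/((-10 + 5*90*4) + (-101 + 1 + 0)) = 1/((-10 + 1800) - 100) = 1/(1790 - 100) = 1/1690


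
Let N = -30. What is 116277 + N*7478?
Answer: -108063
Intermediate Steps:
116277 + N*7478 = 116277 - 30*7478 = 116277 - 224340 = -108063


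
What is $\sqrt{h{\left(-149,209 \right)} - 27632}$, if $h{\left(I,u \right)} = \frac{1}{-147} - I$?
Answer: $\frac{i \sqrt{12120006}}{21} \approx 165.78 i$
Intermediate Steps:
$h{\left(I,u \right)} = - \frac{1}{147} - I$
$\sqrt{h{\left(-149,209 \right)} - 27632} = \sqrt{\left(- \frac{1}{147} - -149\right) - 27632} = \sqrt{\left(- \frac{1}{147} + 149\right) - 27632} = \sqrt{\frac{21902}{147} - 27632} = \sqrt{- \frac{4040002}{147}} = \frac{i \sqrt{12120006}}{21}$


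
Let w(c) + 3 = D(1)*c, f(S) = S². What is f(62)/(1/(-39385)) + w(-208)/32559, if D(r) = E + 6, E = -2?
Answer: -4929300411295/32559 ≈ -1.5140e+8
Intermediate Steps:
D(r) = 4 (D(r) = -2 + 6 = 4)
w(c) = -3 + 4*c
f(62)/(1/(-39385)) + w(-208)/32559 = 62²/(1/(-39385)) + (-3 + 4*(-208))/32559 = 3844/(-1/39385) + (-3 - 832)*(1/32559) = 3844*(-39385) - 835*1/32559 = -151395940 - 835/32559 = -4929300411295/32559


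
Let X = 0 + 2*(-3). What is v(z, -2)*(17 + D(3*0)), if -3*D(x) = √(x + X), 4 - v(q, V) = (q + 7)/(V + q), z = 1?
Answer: 204 - 4*I*√6 ≈ 204.0 - 9.798*I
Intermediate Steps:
v(q, V) = 4 - (7 + q)/(V + q) (v(q, V) = 4 - (q + 7)/(V + q) = 4 - (7 + q)/(V + q))
X = -6 (X = 0 - 6 = -6)
D(x) = -√(-6 + x)/3 (D(x) = -√(x - 6)/3 = -√(-6 + x)/3)
v(z, -2)*(17 + D(3*0)) = ((-7 + 3*1 + 4*(-2))/(-2 + 1))*(17 - √(-6 + 3*0)/3) = ((-7 + 3 - 8)/(-1))*(17 - √(-6 + 0)/3) = (-1*(-12))*(17 - I*√6/3) = 12*(17 - I*√6/3) = 204 - 4*I*√6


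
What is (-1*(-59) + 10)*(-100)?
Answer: -6900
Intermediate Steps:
(-1*(-59) + 10)*(-100) = (59 + 10)*(-100) = 69*(-100) = -6900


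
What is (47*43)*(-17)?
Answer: -34357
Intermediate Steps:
(47*43)*(-17) = 2021*(-17) = -34357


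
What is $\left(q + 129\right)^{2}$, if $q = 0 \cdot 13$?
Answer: $16641$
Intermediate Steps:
$q = 0$
$\left(q + 129\right)^{2} = \left(0 + 129\right)^{2} = 129^{2} = 16641$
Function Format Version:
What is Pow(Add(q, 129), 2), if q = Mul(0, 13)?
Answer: 16641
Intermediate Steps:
q = 0
Pow(Add(q, 129), 2) = Pow(Add(0, 129), 2) = Pow(129, 2) = 16641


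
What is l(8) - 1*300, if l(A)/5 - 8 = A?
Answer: -220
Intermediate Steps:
l(A) = 40 + 5*A
l(8) - 1*300 = (40 + 5*8) - 1*300 = (40 + 40) - 300 = 80 - 300 = -220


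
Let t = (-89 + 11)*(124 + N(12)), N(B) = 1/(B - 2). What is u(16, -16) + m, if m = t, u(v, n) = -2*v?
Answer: -48559/5 ≈ -9711.8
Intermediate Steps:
N(B) = 1/(-2 + B)
t = -48399/5 (t = (-89 + 11)*(124 + 1/(-2 + 12)) = -78*(124 + 1/10) = -78*(124 + ⅒) = -78*1241/10 = -48399/5 ≈ -9679.8)
m = -48399/5 ≈ -9679.8
u(16, -16) + m = -2*16 - 48399/5 = -32 - 48399/5 = -48559/5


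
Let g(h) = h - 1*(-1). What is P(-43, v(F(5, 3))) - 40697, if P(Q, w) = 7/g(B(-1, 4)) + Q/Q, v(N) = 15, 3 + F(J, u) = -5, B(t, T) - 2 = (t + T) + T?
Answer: -406953/10 ≈ -40695.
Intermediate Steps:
B(t, T) = 2 + t + 2*T (B(t, T) = 2 + ((t + T) + T) = 2 + ((T + t) + T) = 2 + (t + 2*T) = 2 + t + 2*T)
g(h) = 1 + h (g(h) = h + 1 = 1 + h)
F(J, u) = -8 (F(J, u) = -3 - 5 = -8)
P(Q, w) = 17/10 (P(Q, w) = 7/(1 + (2 - 1 + 2*4)) + Q/Q = 7/(1 + (2 - 1 + 8)) + 1 = 7/(1 + 9) + 1 = 7/10 + 1 = 17/10)
P(-43, v(F(5, 3))) - 40697 = 17/10 - 40697 = -406953/10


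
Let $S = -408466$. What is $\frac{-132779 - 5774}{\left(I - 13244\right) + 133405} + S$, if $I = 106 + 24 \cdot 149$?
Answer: $- \frac{50585793391}{123843} \approx -4.0847 \cdot 10^{5}$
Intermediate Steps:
$I = 3682$ ($I = 106 + 3576 = 3682$)
$\frac{-132779 - 5774}{\left(I - 13244\right) + 133405} + S = \frac{-132779 - 5774}{\left(3682 - 13244\right) + 133405} - 408466 = - \frac{138553}{-9562 + 133405} - 408466 = - \frac{138553}{123843} - 408466 = - \frac{50585793391}{123843}$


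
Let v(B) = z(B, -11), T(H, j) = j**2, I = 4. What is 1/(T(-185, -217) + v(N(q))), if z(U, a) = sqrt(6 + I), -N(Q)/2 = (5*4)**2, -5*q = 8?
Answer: 47089/2217373911 - sqrt(10)/2217373911 ≈ 2.1235e-5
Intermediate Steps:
q = -8/5 (q = -1/5*8 = -8/5 ≈ -1.6000)
N(Q) = -800 (N(Q) = -2*(5*4)**2 = -2*20**2 = -2*400 = -800)
z(U, a) = sqrt(10) (z(U, a) = sqrt(6 + 4) = sqrt(10))
v(B) = sqrt(10)
1/(T(-185, -217) + v(N(q))) = 1/((-217)**2 + sqrt(10)) = 1/(47089 + sqrt(10))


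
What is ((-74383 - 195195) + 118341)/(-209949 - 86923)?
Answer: 151237/296872 ≈ 0.50943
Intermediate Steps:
((-74383 - 195195) + 118341)/(-209949 - 86923) = (-269578 + 118341)/(-296872) = -151237*(-1/296872) = 151237/296872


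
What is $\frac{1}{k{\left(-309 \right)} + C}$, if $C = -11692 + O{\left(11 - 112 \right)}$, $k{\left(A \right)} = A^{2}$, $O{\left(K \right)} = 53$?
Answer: $\frac{1}{83842} \approx 1.1927 \cdot 10^{-5}$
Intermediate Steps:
$C = -11639$ ($C = -11692 + 53 = -11639$)
$\frac{1}{k{\left(-309 \right)} + C} = \frac{1}{\left(-309\right)^{2} - 11639} = \frac{1}{95481 - 11639} = \frac{1}{83842}$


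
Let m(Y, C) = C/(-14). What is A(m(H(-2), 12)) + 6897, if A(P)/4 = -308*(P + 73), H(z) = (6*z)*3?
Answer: -81983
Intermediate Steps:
H(z) = 18*z
m(Y, C) = -C/14 (m(Y, C) = C*(-1/14) = -C/14)
A(P) = -89936 - 1232*P (A(P) = 4*(-308*(P + 73)) = 4*(-308*(73 + P)) = 4*(-22484 - 308*P) = -89936 - 1232*P)
A(m(H(-2), 12)) + 6897 = (-89936 - (-88)*12) + 6897 = (-89936 - 1232*(-6/7)) + 6897 = (-89936 + 1056) + 6897 = -88880 + 6897 = -81983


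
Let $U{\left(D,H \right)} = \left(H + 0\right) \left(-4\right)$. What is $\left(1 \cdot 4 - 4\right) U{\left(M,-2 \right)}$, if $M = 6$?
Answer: $0$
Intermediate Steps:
$U{\left(D,H \right)} = - 4 H$ ($U{\left(D,H \right)} = H \left(-4\right) = - 4 H$)
$\left(1 \cdot 4 - 4\right) U{\left(M,-2 \right)} = \left(1 \cdot 4 - 4\right) \left(\left(-4\right) \left(-2\right)\right) = \left(4 - 4\right) 8 = 0 \cdot 8 = 0$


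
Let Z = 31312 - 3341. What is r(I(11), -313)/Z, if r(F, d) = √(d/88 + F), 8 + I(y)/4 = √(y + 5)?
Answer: I*√37862/1230724 ≈ 0.0001581*I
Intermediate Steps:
I(y) = -32 + 4*√(5 + y) (I(y) = -32 + 4*√(y + 5) = -32 + 4*√(5 + y))
Z = 27971
r(F, d) = √(F + d/88) (r(F, d) = √(d*(1/88) + F) = √(d/88 + F) = √(F + d/88))
r(I(11), -313)/Z = (√(22*(-313) + 1936*(-32 + 4*√(5 + 11)))/44)/27971 = (√(-6886 + 1936*(-32 + 4*√16))/44)*(1/27971) = (√(-6886 + 1936*(-32 + 4*4))/44)*(1/27971) = (√(-6886 + 1936*(-32 + 16))/44)*(1/27971) = (√(-6886 + 1936*(-16))/44)*(1/27971) = (√(-6886 - 30976)/44)*(1/27971) = (√(-37862)/44)*(1/27971) = ((I*√37862)/44)*(1/27971) = (I*√37862/44)*(1/27971) = I*√37862/1230724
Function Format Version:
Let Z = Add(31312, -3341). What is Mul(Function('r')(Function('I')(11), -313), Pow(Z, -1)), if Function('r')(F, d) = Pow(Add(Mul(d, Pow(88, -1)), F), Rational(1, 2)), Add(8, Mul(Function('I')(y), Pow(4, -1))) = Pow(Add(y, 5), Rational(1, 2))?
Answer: Mul(Rational(1, 1230724), I, Pow(37862, Rational(1, 2))) ≈ Mul(0.00015810, I)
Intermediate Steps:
Function('I')(y) = Add(-32, Mul(4, Pow(Add(5, y), Rational(1, 2)))) (Function('I')(y) = Add(-32, Mul(4, Pow(Add(y, 5), Rational(1, 2)))) = Add(-32, Mul(4, Pow(Add(5, y), Rational(1, 2)))))
Z = 27971
Function('r')(F, d) = Pow(Add(F, Mul(Rational(1, 88), d)), Rational(1, 2)) (Function('r')(F, d) = Pow(Add(Mul(d, Rational(1, 88)), F), Rational(1, 2)) = Pow(Add(Mul(Rational(1, 88), d), F), Rational(1, 2)) = Pow(Add(F, Mul(Rational(1, 88), d)), Rational(1, 2)))
Mul(Function('r')(Function('I')(11), -313), Pow(Z, -1)) = Mul(Mul(Rational(1, 44), Pow(Add(Mul(22, -313), Mul(1936, Add(-32, Mul(4, Pow(Add(5, 11), Rational(1, 2)))))), Rational(1, 2))), Pow(27971, -1)) = Mul(Mul(Rational(1, 44), Pow(Add(-6886, Mul(1936, Add(-32, Mul(4, Pow(16, Rational(1, 2)))))), Rational(1, 2))), Rational(1, 27971)) = Mul(Mul(Rational(1, 44), Pow(Add(-6886, Mul(1936, Add(-32, Mul(4, 4)))), Rational(1, 2))), Rational(1, 27971)) = Mul(Mul(Rational(1, 44), Pow(Add(-6886, Mul(1936, Add(-32, 16))), Rational(1, 2))), Rational(1, 27971)) = Mul(Mul(Rational(1, 44), Pow(Add(-6886, Mul(1936, -16)), Rational(1, 2))), Rational(1, 27971)) = Mul(Mul(Rational(1, 44), Pow(Add(-6886, -30976), Rational(1, 2))), Rational(1, 27971)) = Mul(Mul(Rational(1, 44), Pow(-37862, Rational(1, 2))), Rational(1, 27971)) = Mul(Mul(Rational(1, 44), Mul(I, Pow(37862, Rational(1, 2)))), Rational(1, 27971)) = Mul(Mul(Rational(1, 44), I, Pow(37862, Rational(1, 2))), Rational(1, 27971)) = Mul(Rational(1, 1230724), I, Pow(37862, Rational(1, 2)))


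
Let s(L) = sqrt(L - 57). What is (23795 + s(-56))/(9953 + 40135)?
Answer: 23795/50088 + I*sqrt(113)/50088 ≈ 0.47506 + 0.00021223*I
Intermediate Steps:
s(L) = sqrt(-57 + L)
(23795 + s(-56))/(9953 + 40135) = (23795 + sqrt(-57 - 56))/(9953 + 40135) = (23795 + sqrt(-113))/50088 = (23795 + I*sqrt(113))*(1/50088) = 23795/50088 + I*sqrt(113)/50088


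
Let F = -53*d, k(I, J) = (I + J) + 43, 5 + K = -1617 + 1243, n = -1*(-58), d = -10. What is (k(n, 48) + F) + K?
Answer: 300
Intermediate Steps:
n = 58
K = -379 (K = -5 + (-1617 + 1243) = -5 - 374 = -379)
k(I, J) = 43 + I + J
F = 530 (F = -53*(-10) = 530)
(k(n, 48) + F) + K = ((43 + 58 + 48) + 530) - 379 = (149 + 530) - 379 = 679 - 379 = 300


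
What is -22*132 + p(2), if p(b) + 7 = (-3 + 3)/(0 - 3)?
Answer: -2911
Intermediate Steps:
p(b) = -7 (p(b) = -7 + (-3 + 3)/(0 - 3) = -7 + 0/(-3) = -7 + 0*(-1/3) = -7 + 0 = -7)
-22*132 + p(2) = -22*132 - 7 = -2904 - 7 = -2911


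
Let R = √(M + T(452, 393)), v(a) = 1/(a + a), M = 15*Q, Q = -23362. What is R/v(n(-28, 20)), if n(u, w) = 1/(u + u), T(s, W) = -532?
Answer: -I*√350962/28 ≈ -21.158*I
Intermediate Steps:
M = -350430 (M = 15*(-23362) = -350430)
n(u, w) = 1/(2*u)
v(a) = 1/(2*a)
R = I*√350962 (R = √(-350430 - 532) = √(-350962) = I*√350962 ≈ 592.42*I)
R/v(n(-28, 20)) = (I*√350962)/((1/(2*(((½)/(-28)))))) = (I*√350962)/((1/(2*(((½)*(-1/28)))))) = (I*√350962)/((1/(2*(-1/56)))) = (I*√350962)/(((½)*(-56))) = (I*√350962)/(-28) = (I*√350962)*(-1/28) = -I*√350962/28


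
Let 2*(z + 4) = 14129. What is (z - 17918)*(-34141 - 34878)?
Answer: 1498747585/2 ≈ 7.4937e+8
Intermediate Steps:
z = 14121/2 (z = -4 + (½)*14129 = -4 + 14129/2 = 14121/2 ≈ 7060.5)
(z - 17918)*(-34141 - 34878) = (14121/2 - 17918)*(-34141 - 34878) = -21715/2*(-69019) = 1498747585/2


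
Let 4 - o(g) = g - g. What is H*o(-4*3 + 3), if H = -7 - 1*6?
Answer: -52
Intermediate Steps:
H = -13 (H = -7 - 6 = -13)
o(g) = 4 (o(g) = 4 - (g - g) = 4 - 1*0 = 4 + 0 = 4)
H*o(-4*3 + 3) = -13*4 = -52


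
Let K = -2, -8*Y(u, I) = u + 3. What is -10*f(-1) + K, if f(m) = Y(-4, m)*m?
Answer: -¾ ≈ -0.75000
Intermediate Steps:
Y(u, I) = -3/8 - u/8 (Y(u, I) = -(u + 3)/8 = -(3 + u)/8 = -3/8 - u/8)
f(m) = m/8 (f(m) = (-3/8 - ⅛*(-4))*m = (-3/8 + ½)*m = m/8)
-10*f(-1) + K = -5*(-1)/4 - 2 = -10*(-⅛) - 2 = 5/4 - 2 = -¾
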